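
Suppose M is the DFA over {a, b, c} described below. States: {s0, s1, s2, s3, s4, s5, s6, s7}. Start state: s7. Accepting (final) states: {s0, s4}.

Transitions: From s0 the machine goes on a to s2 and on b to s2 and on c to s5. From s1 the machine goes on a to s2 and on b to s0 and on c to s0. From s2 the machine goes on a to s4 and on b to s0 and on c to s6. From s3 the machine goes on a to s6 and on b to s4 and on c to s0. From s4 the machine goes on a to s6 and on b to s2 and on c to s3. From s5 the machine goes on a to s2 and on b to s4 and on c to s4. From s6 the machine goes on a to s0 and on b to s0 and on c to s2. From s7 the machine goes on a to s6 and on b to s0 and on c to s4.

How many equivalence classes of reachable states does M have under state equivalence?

Reachable states from the start: {s0,s2,s3,s4,s5,s6,s7}. Unreachable: {s1} — drop them.
Initial partition by acceptance: {s0,s4} | {s2,s3,s5,s6,s7}.
Refine {s2,s3,s5,s6,s7} on symbol a: members go to different blocks, giving {s3,s5,s7} and {s2,s6}.
No further refinement is possible. Final partition (3 blocks): {s0,s4} | {s3,s5,s7} | {s2,s6}.

3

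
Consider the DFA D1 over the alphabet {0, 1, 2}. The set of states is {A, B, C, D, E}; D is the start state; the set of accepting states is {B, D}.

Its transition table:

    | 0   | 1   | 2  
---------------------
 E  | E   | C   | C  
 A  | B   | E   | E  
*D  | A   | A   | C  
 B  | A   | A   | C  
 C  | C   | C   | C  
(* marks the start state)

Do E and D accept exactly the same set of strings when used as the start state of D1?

No

Start with accepting vs non-accepting: {B,D} | {A,C,E}.
Refine {A,C,E} on symbol 0: members go to different blocks, giving {C,E} and {A}.
The partition is now stable with 3 blocks: {B,D} | {C,E} | {A}.
E and D end up in different blocks, so they are distinguishable. For instance, the string 'ε' is accepted from only D.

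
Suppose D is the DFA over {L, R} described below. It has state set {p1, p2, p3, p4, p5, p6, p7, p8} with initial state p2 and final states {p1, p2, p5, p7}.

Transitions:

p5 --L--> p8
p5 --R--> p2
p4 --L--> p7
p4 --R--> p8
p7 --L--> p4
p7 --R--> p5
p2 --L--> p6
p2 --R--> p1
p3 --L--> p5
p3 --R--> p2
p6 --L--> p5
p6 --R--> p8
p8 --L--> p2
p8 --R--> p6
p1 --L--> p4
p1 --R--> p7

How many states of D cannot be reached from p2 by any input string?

1

BFS from p2 reaches {p1, p2, p4, p5, p6, p7, p8}; the 1 state(s) p3 are never visited.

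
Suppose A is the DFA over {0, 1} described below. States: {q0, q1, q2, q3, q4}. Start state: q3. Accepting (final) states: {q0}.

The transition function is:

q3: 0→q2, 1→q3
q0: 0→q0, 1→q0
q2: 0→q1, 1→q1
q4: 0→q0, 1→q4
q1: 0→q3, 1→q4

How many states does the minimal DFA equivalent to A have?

Start with accepting vs non-accepting: {q0} | {q1,q2,q3,q4}.
On input 0, block {q1,q2,q3,q4} splits into {q1,q2,q3} and {q4}.
Refine {q1,q2,q3} on symbol 1: members go to different blocks, giving {q2,q3} and {q1}.
On input 0, block {q2,q3} splits into {q2} and {q3}.
Stable partition: {q0} | {q2} | {q4} | {q1} | {q3} — 5 equivalence classes.

5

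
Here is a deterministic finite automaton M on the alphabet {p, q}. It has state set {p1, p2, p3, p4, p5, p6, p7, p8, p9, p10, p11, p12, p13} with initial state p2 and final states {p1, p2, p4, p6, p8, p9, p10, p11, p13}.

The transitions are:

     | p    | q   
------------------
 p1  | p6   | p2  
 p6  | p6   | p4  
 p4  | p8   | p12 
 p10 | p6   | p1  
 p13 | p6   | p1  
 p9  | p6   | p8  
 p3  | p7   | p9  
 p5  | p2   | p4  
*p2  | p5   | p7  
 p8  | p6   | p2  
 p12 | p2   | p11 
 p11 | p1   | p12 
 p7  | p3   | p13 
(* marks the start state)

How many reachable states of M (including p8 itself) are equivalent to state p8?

First remove the unreachable states {p10}; 12 states remain.
Initial partition by acceptance: {p1,p2,p4,p6,p8,p9,p11,p13} | {p3,p5,p7,p12}.
Split {p1,p2,p4,p6,p8,p9,p11,p13} by δ(·,p) → {p1,p4,p6,p8,p9,p11,p13} and {p2}.
On input q, block {p1,p4,p6,p8,p9,p11,p13} splits into {p6,p9,p13} and {p1,p8} and {p4,p11}.
On input q, block {p6,p9,p13} splits into {p9,p13} and {p6}.
Refine {p3,p5,p7,p12} on symbol p: members go to different blocks, giving {p3,p7} and {p5,p12}.
The partition is now stable with 7 blocks: {p9,p13} | {p3,p7} | {p2} | {p1,p8} | {p4,p11} | {p6} | {p5,p12}.
The equivalence class containing p8 is {p1,p8}, of size 2.

2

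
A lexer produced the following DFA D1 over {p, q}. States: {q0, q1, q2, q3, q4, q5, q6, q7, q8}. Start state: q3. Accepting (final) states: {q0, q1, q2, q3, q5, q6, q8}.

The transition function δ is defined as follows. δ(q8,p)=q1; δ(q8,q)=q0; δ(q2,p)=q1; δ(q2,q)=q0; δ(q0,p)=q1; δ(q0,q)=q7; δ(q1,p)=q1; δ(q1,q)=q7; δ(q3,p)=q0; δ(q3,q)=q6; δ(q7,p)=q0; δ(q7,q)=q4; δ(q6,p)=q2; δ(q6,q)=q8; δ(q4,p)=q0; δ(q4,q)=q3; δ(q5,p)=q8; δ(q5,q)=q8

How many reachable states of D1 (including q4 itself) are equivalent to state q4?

1

Reachable states from the start: {q0,q1,q2,q3,q4,q6,q7,q8}. Unreachable: {q5} — drop them.
Start with accepting vs non-accepting: {q0,q1,q2,q3,q6,q8} | {q4,q7}.
On input q, block {q0,q1,q2,q3,q6,q8} splits into {q2,q3,q6,q8} and {q0,q1}.
On input p, block {q2,q3,q6,q8} splits into {q2,q3,q8} and {q6}.
Split {q2,q3,q8} by δ(·,q) → {q2,q8} and {q3}.
Split {q4,q7} by δ(·,q) → {q4} and {q7}.
The partition is now stable with 6 blocks: {q2,q8} | {q4} | {q0,q1} | {q6} | {q3} | {q7}.
State q4 belongs to the block {q4}, which has 1 states.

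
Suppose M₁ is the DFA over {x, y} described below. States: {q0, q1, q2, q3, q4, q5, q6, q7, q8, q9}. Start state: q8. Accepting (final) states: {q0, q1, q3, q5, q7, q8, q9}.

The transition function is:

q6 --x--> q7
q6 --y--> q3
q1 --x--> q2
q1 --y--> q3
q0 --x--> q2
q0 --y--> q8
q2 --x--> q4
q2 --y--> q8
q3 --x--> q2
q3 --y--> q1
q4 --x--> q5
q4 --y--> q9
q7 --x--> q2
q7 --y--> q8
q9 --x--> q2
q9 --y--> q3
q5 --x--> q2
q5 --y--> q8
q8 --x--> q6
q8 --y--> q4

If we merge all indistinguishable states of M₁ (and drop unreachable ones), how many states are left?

First remove the unreachable states {q0}; 9 states remain.
Start with accepting vs non-accepting: {q1,q3,q5,q7,q8,q9} | {q2,q4,q6}.
On input y, block {q1,q3,q5,q7,q8,q9} splits into {q1,q3,q5,q7,q9} and {q8}.
On input y, block {q1,q3,q5,q7,q9} splits into {q1,q3,q9} and {q5,q7}.
Refine {q2,q4,q6} on symbol x: members go to different blocks, giving {q4,q6} and {q2}.
Stable partition: {q1,q3,q9} | {q4,q6} | {q8} | {q5,q7} | {q2} — 5 equivalence classes.

5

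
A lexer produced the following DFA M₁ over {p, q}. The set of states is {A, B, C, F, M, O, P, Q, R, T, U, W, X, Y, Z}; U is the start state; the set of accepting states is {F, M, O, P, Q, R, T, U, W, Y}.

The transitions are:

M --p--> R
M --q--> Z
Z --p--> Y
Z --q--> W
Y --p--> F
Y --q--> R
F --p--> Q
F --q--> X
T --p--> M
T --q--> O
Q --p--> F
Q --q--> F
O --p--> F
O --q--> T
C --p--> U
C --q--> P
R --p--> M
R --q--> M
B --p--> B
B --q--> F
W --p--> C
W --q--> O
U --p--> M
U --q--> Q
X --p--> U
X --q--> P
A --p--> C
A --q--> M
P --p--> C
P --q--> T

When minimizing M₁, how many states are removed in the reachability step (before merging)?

2

BFS from U reaches {C, F, M, O, P, Q, R, T, U, W, X, Y, Z}; the 2 state(s) A, B are never visited.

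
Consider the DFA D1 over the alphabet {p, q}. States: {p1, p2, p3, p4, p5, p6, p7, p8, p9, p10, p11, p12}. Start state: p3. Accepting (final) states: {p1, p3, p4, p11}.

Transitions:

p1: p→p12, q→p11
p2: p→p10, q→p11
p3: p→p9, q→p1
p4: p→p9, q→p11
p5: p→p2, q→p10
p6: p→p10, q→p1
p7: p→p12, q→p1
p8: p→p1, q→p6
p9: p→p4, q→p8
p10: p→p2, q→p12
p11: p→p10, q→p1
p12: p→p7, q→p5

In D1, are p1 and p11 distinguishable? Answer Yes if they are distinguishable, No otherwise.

Every state is reachable, so we keep all 12.
Initial partition by acceptance: {p1,p3,p4,p11} | {p2,p5,p6,p7,p8,p9,p10,p12}.
On input p, block {p2,p5,p6,p7,p8,p9,p10,p12} splits into {p2,p5,p6,p7,p10,p12} and {p8,p9}.
Split {p1,p3,p4,p11} by δ(·,p) → {p1,p11} and {p3,p4}.
Refine {p2,p5,p6,p7,p10,p12} on symbol q: members go to different blocks, giving {p2,p6,p7} and {p5,p10,p12}.
Refine {p8,p9} on symbol p: members go to different blocks, giving {p8} and {p9}.
Stable partition: {p1,p11} | {p2,p6,p7} | {p8} | {p3,p4} | {p5,p10,p12} | {p9} — 6 equivalence classes.
p1 and p11 lie in the same block of the stable partition, so they are equivalent — no string distinguishes them.

No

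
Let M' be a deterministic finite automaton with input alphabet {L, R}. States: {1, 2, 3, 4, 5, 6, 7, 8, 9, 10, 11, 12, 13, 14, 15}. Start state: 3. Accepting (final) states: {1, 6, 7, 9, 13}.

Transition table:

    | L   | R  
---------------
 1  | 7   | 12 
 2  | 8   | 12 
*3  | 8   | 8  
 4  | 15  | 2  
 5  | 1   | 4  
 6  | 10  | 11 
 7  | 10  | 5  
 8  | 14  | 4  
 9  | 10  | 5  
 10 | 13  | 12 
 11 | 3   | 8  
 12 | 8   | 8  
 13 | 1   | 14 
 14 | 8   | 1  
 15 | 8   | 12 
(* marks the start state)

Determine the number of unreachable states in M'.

No path from 3 leads to 6, 9, 11; the other 12 states are all reachable.

3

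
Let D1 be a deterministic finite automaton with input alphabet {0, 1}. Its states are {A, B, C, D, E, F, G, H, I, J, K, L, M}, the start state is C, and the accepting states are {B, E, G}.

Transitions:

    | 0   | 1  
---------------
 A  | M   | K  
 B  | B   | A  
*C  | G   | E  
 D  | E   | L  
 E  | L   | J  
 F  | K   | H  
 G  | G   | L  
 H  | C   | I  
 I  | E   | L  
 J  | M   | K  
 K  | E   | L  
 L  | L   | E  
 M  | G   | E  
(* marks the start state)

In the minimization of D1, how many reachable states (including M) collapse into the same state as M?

2

First remove the unreachable states {A,B,D,F,H,I}; 7 states remain.
P0 = {E,G} | {C,J,K,L,M}.
Refine {E,G} on symbol 0: members go to different blocks, giving {E} and {G}.
Refine {C,J,K,L,M} on symbol 0: members go to different blocks, giving {C,M} and {J,L} and {K}.
Split {J,L} by δ(·,0) → {J} and {L}.
No further refinement is possible. Final partition (6 blocks): {E} | {C,M} | {G} | {J} | {K} | {L}.
The equivalence class containing M is {C,M}, of size 2.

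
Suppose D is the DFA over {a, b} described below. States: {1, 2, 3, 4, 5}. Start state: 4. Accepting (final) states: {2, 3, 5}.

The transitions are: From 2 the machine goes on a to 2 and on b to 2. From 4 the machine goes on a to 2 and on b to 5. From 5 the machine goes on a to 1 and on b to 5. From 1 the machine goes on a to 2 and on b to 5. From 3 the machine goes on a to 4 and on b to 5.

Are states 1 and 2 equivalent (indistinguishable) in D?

No

Reachable states from the start: {1,2,4,5}. Unreachable: {3} — drop them.
P0 = {2,5} | {1,4}.
On input a, block {2,5} splits into {2} and {5}.
The partition is now stable with 3 blocks: {2} | {1,4} | {5}.
1 and 2 end up in different blocks, so they are distinguishable. For instance, the string 'ε' is accepted from only 2.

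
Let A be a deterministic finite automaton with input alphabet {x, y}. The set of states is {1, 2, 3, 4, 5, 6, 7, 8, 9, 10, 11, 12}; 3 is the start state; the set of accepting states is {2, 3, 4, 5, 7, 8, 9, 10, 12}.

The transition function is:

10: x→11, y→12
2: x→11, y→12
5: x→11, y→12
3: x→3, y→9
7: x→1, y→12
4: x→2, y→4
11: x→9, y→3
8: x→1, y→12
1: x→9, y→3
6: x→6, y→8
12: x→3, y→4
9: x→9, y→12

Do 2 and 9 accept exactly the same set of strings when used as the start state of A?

Reachable states from the start: {2,3,4,9,11,12}. Unreachable: {1,5,6,7,8,10} — drop them.
P0 = {2,3,4,9,12} | {11}.
Split {2,3,4,9,12} by δ(·,x) → {3,4,9,12} and {2}.
Refine {3,4,9,12} on symbol x: members go to different blocks, giving {3,9,12} and {4}.
Split {3,9,12} by δ(·,y) → {3,9} and {12}.
Refine {3,9} on symbol y: members go to different blocks, giving {3} and {9}.
Stable partition: {3} | {11} | {2} | {4} | {12} | {9} — 6 equivalence classes.
2 and 9 end up in different blocks, so they are distinguishable. For instance, the string 'x' is accepted from only 9.

No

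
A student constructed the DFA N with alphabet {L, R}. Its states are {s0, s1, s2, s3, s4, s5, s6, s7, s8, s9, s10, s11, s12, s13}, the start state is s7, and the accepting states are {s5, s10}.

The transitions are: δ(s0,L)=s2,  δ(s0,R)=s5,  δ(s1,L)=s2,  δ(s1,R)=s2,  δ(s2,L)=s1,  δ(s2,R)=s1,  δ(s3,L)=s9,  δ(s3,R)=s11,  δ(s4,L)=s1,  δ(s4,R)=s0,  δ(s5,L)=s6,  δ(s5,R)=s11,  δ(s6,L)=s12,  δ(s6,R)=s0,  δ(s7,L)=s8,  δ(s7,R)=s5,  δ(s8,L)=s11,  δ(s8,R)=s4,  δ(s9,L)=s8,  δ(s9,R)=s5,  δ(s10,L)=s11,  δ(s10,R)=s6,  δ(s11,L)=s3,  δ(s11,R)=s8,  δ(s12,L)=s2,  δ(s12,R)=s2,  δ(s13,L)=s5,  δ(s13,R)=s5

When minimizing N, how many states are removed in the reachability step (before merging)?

No path from s7 leads to s10, s13; the other 12 states are all reachable.

2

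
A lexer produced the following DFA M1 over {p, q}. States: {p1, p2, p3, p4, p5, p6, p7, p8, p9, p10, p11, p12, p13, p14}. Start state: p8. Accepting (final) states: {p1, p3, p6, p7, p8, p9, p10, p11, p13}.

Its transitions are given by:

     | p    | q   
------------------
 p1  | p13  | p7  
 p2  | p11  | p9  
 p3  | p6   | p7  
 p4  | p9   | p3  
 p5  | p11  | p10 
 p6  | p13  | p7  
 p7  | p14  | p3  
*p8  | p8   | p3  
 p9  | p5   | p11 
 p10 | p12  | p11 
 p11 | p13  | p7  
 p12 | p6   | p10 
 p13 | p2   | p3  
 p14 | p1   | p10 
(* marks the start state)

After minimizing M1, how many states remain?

First remove the unreachable states {p4}; 13 states remain.
P0 = {p1,p3,p6,p7,p8,p9,p10,p11,p13} | {p2,p5,p12,p14}.
Refine {p1,p3,p6,p7,p8,p9,p10,p11,p13} on symbol p: members go to different blocks, giving {p1,p3,p6,p8,p11} and {p7,p9,p10,p13}.
On input p, block {p1,p3,p6,p8,p11} splits into {p1,p6,p11} and {p3,p8}.
Split {p7,p9,p10,p13} by δ(·,q) → {p7,p13} and {p9,p10}.
Refine {p3,p8} on symbol p: members go to different blocks, giving {p3} and {p8}.
The partition is now stable with 6 blocks: {p1,p6,p11} | {p2,p5,p12,p14} | {p7,p13} | {p3} | {p9,p10} | {p8}.

6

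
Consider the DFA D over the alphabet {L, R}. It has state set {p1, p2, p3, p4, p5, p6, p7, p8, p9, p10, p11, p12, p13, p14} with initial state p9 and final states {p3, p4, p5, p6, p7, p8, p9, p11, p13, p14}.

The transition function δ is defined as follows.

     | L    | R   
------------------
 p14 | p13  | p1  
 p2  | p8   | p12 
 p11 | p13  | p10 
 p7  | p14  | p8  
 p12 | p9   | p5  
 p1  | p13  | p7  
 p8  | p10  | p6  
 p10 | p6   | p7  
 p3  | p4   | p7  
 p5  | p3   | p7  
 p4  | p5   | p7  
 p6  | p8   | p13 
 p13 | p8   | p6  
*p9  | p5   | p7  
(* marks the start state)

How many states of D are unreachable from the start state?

3

Starting at p9 and following transitions, the reachable set is {p1, p3, p4, p5, p6, p7, p8, p9, p10, p13, p14}. That leaves p2, p11, p12 unreachable — 3 in total.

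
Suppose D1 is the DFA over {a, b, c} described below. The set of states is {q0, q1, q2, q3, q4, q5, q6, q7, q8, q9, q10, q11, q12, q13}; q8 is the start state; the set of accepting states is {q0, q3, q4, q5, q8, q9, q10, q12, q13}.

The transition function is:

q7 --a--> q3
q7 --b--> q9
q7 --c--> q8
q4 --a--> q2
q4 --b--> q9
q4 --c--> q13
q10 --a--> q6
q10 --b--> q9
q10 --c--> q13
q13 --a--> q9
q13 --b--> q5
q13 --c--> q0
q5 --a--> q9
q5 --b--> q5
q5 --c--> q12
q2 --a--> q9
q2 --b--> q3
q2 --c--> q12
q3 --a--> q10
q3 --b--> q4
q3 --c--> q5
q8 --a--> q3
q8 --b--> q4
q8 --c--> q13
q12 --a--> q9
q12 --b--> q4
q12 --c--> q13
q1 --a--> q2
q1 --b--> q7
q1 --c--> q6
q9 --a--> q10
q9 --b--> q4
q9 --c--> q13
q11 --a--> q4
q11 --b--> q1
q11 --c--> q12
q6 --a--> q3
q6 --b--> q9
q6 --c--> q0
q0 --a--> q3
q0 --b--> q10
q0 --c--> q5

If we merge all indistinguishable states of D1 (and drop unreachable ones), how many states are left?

5

States {q1,q7,q11} cannot be reached from the start state, so discard them.
P0 = {q0,q3,q4,q5,q8,q9,q10,q12,q13} | {q2,q6}.
On input a, block {q0,q3,q4,q5,q8,q9,q10,q12,q13} splits into {q0,q3,q5,q8,q9,q12,q13} and {q4,q10}.
Split {q0,q3,q5,q8,q9,q12,q13} by δ(·,a) → {q0,q5,q8,q12,q13} and {q3,q9}.
Refine {q0,q5,q8,q12,q13} on symbol b: members go to different blocks, giving {q0,q8,q12} and {q5,q13}.
The partition is now stable with 5 blocks: {q0,q8,q12} | {q2,q6} | {q4,q10} | {q3,q9} | {q5,q13}.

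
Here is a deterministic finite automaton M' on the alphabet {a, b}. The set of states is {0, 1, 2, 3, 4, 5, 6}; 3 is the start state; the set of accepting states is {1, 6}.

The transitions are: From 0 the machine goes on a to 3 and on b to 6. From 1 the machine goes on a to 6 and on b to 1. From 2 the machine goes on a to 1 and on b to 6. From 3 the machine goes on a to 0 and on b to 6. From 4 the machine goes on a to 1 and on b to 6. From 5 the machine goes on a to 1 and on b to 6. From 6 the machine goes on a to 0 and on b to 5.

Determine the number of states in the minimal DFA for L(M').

4

Reachable states from the start: {0,1,3,5,6}. Unreachable: {2,4} — drop them.
Start with accepting vs non-accepting: {1,6} | {0,3,5}.
On input a, block {1,6} splits into {1} and {6}.
On input a, block {0,3,5} splits into {0,3} and {5}.
Stable partition: {1} | {0,3} | {6} | {5} — 4 equivalence classes.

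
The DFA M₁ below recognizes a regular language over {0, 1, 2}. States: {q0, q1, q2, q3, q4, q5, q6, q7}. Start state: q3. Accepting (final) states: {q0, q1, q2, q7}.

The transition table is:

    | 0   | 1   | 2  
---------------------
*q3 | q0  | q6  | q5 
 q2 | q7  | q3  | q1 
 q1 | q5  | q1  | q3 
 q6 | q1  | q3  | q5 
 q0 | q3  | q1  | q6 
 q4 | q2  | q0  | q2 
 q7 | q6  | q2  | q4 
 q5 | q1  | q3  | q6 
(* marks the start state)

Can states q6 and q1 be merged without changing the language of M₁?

Reachable states from the start: {q0,q1,q3,q5,q6}. Unreachable: {q2,q4,q7} — drop them.
P0 = {q0,q1} | {q3,q5,q6}.
No further refinement is possible. Final partition (2 blocks): {q0,q1} | {q3,q5,q6}.
q6 and q1 end up in different blocks, so they are distinguishable. For instance, the string 'ε' is accepted from only q1.

No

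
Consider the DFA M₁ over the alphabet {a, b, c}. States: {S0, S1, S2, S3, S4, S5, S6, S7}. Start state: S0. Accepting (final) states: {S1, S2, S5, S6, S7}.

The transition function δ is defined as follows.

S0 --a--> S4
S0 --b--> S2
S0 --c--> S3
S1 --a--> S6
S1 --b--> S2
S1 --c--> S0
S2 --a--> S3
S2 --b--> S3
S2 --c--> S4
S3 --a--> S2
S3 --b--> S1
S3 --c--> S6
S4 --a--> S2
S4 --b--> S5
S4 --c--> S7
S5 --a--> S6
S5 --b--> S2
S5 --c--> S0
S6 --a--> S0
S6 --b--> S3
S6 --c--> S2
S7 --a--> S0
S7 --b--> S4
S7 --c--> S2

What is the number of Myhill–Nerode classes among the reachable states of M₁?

5

Every state is reachable, so we keep all 8.
Start with accepting vs non-accepting: {S1,S2,S5,S6,S7} | {S0,S3,S4}.
Split {S1,S2,S5,S6,S7} by δ(·,a) → {S2,S6,S7} and {S1,S5}.
Split {S2,S6,S7} by δ(·,c) → {S6,S7} and {S2}.
On input a, block {S0,S3,S4} splits into {S3,S4} and {S0}.
Stable partition: {S6,S7} | {S3,S4} | {S1,S5} | {S2} | {S0} — 5 equivalence classes.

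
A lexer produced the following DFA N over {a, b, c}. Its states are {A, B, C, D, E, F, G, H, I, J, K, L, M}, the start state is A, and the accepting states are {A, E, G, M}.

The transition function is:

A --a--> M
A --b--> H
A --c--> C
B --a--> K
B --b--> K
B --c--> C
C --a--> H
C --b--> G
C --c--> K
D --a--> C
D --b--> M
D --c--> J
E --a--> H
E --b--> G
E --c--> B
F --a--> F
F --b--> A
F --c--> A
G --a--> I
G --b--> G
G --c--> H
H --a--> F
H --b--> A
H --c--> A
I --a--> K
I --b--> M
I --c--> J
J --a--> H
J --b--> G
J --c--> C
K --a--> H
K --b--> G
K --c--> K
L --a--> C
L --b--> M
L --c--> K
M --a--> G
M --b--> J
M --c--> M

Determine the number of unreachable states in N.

BFS from A reaches {A, C, F, G, H, I, J, K, M}; the 4 state(s) B, D, E, L are never visited.

4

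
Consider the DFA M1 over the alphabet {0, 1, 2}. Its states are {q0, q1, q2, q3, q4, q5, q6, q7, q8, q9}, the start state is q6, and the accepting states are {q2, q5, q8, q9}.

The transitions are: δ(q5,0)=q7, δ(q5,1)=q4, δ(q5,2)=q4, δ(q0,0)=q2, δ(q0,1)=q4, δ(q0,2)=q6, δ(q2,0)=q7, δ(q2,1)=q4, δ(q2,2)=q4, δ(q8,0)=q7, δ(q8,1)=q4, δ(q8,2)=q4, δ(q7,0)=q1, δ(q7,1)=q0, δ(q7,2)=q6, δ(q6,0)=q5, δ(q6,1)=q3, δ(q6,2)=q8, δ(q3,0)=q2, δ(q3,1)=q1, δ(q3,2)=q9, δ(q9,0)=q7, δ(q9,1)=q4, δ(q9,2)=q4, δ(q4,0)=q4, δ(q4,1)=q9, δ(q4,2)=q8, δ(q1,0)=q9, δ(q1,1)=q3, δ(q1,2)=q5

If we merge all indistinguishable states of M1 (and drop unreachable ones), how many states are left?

5

Every state is reachable, so we keep all 10.
Start with accepting vs non-accepting: {q2,q5,q8,q9} | {q0,q1,q3,q4,q6,q7}.
Split {q0,q1,q3,q4,q6,q7} by δ(·,0) → {q0,q1,q3,q6} and {q4,q7}.
On input 1, block {q0,q1,q3,q6} splits into {q1,q3,q6} and {q0}.
On input 0, block {q4,q7} splits into {q4} and {q7}.
Stable partition: {q2,q5,q8,q9} | {q1,q3,q6} | {q4} | {q0} | {q7} — 5 equivalence classes.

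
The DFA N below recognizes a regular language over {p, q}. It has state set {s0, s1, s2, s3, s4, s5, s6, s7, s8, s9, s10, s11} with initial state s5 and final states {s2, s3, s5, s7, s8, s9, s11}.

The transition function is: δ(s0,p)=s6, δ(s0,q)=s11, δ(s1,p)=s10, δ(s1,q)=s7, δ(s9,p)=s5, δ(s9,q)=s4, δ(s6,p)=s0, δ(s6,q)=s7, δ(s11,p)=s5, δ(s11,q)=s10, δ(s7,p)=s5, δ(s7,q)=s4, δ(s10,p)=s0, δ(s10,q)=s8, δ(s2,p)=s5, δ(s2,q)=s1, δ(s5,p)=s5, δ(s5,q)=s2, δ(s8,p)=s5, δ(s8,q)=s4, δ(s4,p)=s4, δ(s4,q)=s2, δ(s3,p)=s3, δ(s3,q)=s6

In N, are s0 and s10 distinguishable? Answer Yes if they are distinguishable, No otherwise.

No

Reachable states from the start: {s0,s1,s2,s4,s5,s6,s7,s8,s10,s11}. Unreachable: {s3,s9} — drop them.
Start with accepting vs non-accepting: {s2,s5,s7,s8,s11} | {s0,s1,s4,s6,s10}.
Refine {s2,s5,s7,s8,s11} on symbol q: members go to different blocks, giving {s2,s7,s8,s11} and {s5}.
No further refinement is possible. Final partition (3 blocks): {s2,s7,s8,s11} | {s0,s1,s4,s6,s10} | {s5}.
s0 and s10 lie in the same block of the stable partition, so they are equivalent — no string distinguishes them.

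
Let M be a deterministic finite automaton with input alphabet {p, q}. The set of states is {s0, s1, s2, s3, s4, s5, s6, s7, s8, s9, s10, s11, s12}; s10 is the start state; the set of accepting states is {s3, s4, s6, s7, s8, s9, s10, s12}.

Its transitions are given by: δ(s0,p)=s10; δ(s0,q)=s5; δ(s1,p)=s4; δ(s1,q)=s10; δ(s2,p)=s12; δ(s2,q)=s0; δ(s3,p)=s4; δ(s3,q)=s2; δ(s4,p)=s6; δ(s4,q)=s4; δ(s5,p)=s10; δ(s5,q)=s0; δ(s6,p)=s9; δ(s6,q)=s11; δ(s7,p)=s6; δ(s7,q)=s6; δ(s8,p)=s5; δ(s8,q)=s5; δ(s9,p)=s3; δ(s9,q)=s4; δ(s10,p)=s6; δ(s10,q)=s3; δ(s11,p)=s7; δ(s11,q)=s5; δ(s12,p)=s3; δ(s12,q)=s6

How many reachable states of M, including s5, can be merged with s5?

4

States {s1,s8} cannot be reached from the start state, so discard them.
P0 = {s3,s4,s6,s7,s9,s10,s12} | {s0,s2,s5,s11}.
Refine {s3,s4,s6,s7,s9,s10,s12} on symbol q: members go to different blocks, giving {s4,s7,s9,s10,s12} and {s3,s6}.
Refine {s4,s7,s9,s10,s12} on symbol q: members go to different blocks, giving {s7,s10,s12} and {s4,s9}.
No further refinement is possible. Final partition (4 blocks): {s7,s10,s12} | {s0,s2,s5,s11} | {s3,s6} | {s4,s9}.
The equivalence class containing s5 is {s0,s2,s5,s11}, of size 4.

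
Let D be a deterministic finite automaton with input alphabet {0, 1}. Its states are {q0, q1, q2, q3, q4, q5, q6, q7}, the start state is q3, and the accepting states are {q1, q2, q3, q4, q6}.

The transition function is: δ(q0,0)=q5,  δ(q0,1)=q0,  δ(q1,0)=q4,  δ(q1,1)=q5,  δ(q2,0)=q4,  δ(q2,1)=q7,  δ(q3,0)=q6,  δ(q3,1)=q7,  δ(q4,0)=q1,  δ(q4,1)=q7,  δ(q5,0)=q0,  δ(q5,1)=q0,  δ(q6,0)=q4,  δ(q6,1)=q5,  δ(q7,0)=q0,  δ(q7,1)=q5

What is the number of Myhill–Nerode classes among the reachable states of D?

2

Reachable states from the start: {q0,q1,q3,q4,q5,q6,q7}. Unreachable: {q2} — drop them.
Start with accepting vs non-accepting: {q1,q3,q4,q6} | {q0,q5,q7}.
The partition is now stable with 2 blocks: {q1,q3,q4,q6} | {q0,q5,q7}.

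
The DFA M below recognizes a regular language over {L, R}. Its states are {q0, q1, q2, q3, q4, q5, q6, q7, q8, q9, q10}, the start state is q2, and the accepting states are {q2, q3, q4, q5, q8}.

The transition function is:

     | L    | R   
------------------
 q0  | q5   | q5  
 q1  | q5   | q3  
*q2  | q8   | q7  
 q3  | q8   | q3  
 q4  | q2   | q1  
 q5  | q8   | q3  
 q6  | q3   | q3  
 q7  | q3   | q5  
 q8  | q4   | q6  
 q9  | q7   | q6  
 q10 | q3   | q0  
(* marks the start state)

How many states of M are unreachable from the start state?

3

Starting at q2 and following transitions, the reachable set is {q1, q2, q3, q4, q5, q6, q7, q8}. That leaves q0, q9, q10 unreachable — 3 in total.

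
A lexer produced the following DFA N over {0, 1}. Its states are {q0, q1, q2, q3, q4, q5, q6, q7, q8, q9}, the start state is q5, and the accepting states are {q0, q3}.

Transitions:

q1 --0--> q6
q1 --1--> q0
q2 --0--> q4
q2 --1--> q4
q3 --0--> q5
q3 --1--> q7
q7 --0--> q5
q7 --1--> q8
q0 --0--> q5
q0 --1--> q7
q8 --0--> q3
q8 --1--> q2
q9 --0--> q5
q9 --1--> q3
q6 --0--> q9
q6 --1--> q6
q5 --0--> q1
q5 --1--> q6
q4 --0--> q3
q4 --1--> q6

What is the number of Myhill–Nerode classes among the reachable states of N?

Every state is reachable, so we keep all 10.
Initial partition by acceptance: {q0,q3} | {q1,q2,q4,q5,q6,q7,q8,q9}.
Refine {q1,q2,q4,q5,q6,q7,q8,q9} on symbol 0: members go to different blocks, giving {q1,q2,q5,q6,q7,q9} and {q4,q8}.
On input 0, block {q1,q2,q5,q6,q7,q9} splits into {q1,q5,q6,q7,q9} and {q2}.
Split {q1,q5,q6,q7,q9} by δ(·,1) → {q1,q9} and {q5,q6} and {q7}.
Split {q4,q8} by δ(·,1) → {q4} and {q8}.
No further refinement is possible. Final partition (7 blocks): {q0,q3} | {q1,q9} | {q4} | {q2} | {q5,q6} | {q7} | {q8}.

7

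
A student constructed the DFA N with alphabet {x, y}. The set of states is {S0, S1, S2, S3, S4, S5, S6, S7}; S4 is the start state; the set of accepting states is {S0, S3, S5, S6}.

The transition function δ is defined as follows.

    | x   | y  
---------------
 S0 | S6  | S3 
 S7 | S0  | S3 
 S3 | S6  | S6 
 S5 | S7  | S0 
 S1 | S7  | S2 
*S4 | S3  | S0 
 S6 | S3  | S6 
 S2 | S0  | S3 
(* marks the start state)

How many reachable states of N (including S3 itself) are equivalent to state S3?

First remove the unreachable states {S1,S2,S5,S7}; 4 states remain.
Start with accepting vs non-accepting: {S0,S3,S6} | {S4}.
The partition is now stable with 2 blocks: {S0,S3,S6} | {S4}.
The equivalence class containing S3 is {S0,S3,S6}, of size 3.

3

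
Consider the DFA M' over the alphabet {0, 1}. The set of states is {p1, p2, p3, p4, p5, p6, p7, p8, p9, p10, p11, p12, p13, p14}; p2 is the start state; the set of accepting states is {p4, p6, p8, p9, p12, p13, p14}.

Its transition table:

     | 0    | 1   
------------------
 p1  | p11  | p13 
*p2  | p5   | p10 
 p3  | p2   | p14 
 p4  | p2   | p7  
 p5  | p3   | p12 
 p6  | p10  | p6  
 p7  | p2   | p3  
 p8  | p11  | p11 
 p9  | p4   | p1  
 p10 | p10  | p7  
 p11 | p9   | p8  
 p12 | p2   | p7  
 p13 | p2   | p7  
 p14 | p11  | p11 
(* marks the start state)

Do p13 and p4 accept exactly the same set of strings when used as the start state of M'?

Reachable states from the start: {p1,p2,p3,p4,p5,p7,p8,p9,p10,p11,p12,p13,p14}. Unreachable: {p6} — drop them.
P0 = {p4,p8,p9,p12,p13,p14} | {p1,p2,p3,p5,p7,p10,p11}.
Refine {p4,p8,p9,p12,p13,p14} on symbol 0: members go to different blocks, giving {p4,p8,p12,p13,p14} and {p9}.
Split {p1,p2,p3,p5,p7,p10,p11} by δ(·,0) → {p1,p2,p3,p5,p7,p10} and {p11}.
Refine {p4,p8,p12,p13,p14} on symbol 0: members go to different blocks, giving {p4,p12,p13} and {p8,p14}.
On input 0, block {p1,p2,p3,p5,p7,p10} splits into {p2,p3,p5,p7,p10} and {p1}.
Split {p2,p3,p5,p7,p10} by δ(·,1) → {p2,p7,p10} and {p3} and {p5}.
On input 0, block {p2,p7,p10} splits into {p7,p10} and {p2}.
Split {p7,p10} by δ(·,0) → {p7} and {p10}.
No further refinement is possible. Final partition (10 blocks): {p4,p12,p13} | {p7} | {p9} | {p11} | {p8,p14} | {p1} | {p3} | {p5} | {p2} | {p10}.
p13 and p4 lie in the same block of the stable partition, so they are equivalent — no string distinguishes them.

Yes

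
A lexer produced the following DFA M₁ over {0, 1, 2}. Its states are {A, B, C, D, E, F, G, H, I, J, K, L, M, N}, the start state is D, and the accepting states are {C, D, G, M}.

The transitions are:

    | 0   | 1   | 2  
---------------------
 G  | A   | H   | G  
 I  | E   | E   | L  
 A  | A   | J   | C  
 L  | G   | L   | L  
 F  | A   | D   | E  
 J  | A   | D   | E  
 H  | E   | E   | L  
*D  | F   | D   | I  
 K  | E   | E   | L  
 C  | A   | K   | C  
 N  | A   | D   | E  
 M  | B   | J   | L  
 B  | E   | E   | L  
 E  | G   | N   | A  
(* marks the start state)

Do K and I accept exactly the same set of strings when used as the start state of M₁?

First remove the unreachable states {B,M}; 12 states remain.
Initial partition by acceptance: {C,D,G} | {A,E,F,H,I,J,K,L,N}.
Refine {C,D,G} on symbol 1: members go to different blocks, giving {C,G} and {D}.
Refine {A,E,F,H,I,J,K,L,N} on symbol 0: members go to different blocks, giving {A,F,H,I,J,K,N} and {E,L}.
Refine {A,F,H,I,J,K,N} on symbol 0: members go to different blocks, giving {A,F,J,N} and {H,I,K}.
Split {A,F,J,N} by δ(·,1) → {F,J,N} and {A}.
On input 1, block {E,L} splits into {E} and {L}.
The partition is now stable with 7 blocks: {C,G} | {F,J,N} | {D} | {E} | {H,I,K} | {A} | {L}.
K and I lie in the same block of the stable partition, so they are equivalent — no string distinguishes them.

Yes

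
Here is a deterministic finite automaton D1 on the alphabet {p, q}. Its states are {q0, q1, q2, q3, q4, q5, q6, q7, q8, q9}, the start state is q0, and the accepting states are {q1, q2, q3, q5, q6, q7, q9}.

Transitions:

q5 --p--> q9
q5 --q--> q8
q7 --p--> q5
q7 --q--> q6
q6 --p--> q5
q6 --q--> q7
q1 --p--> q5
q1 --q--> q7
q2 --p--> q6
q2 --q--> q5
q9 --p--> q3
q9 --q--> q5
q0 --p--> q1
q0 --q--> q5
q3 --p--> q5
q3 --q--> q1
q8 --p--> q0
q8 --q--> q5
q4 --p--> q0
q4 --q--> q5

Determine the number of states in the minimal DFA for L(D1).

First remove the unreachable states {q2,q4}; 8 states remain.
Start with accepting vs non-accepting: {q1,q3,q5,q6,q7,q9} | {q0,q8}.
On input q, block {q1,q3,q5,q6,q7,q9} splits into {q1,q3,q6,q7,q9} and {q5}.
Split {q1,q3,q6,q7,q9} by δ(·,p) → {q1,q3,q6,q7} and {q9}.
Split {q0,q8} by δ(·,p) → {q0} and {q8}.
The partition is now stable with 5 blocks: {q1,q3,q6,q7} | {q0} | {q5} | {q9} | {q8}.

5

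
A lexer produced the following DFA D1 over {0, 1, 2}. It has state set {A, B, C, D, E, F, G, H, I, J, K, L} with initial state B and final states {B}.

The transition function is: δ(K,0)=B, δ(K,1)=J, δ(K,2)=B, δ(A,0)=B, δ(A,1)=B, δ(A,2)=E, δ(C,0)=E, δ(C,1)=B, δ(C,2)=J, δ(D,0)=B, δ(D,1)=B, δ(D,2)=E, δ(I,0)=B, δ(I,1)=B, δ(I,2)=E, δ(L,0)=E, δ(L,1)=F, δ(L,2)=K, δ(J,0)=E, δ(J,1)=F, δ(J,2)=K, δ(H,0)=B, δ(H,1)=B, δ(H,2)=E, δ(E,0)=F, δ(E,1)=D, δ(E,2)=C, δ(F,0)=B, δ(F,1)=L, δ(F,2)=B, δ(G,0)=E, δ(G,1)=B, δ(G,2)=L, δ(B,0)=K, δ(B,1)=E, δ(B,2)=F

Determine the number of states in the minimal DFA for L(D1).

6

First remove the unreachable states {A,G,H,I}; 8 states remain.
Initial partition by acceptance: {B} | {C,D,E,F,J,K,L}.
Split {C,D,E,F,J,K,L} by δ(·,0) → {C,E,J,L} and {D,F,K}.
Split {C,E,J,L} by δ(·,0) → {C,J,L} and {E}.
Split {C,J,L} by δ(·,1) → {J,L} and {C}.
Split {D,F,K} by δ(·,1) → {F,K} and {D}.
The partition is now stable with 6 blocks: {B} | {J,L} | {F,K} | {E} | {C} | {D}.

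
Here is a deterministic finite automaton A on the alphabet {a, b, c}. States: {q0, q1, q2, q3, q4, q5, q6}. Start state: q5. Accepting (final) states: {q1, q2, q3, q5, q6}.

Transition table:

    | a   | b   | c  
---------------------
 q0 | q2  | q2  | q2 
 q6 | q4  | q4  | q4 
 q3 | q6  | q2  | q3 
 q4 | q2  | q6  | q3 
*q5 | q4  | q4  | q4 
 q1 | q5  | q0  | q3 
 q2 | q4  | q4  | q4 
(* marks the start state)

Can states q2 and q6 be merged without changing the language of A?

Yes

States {q0,q1} cannot be reached from the start state, so discard them.
Start with accepting vs non-accepting: {q2,q3,q5,q6} | {q4}.
Refine {q2,q3,q5,q6} on symbol a: members go to different blocks, giving {q2,q5,q6} and {q3}.
The partition is now stable with 3 blocks: {q2,q5,q6} | {q4} | {q3}.
q2 and q6 lie in the same block of the stable partition, so they are equivalent — no string distinguishes them.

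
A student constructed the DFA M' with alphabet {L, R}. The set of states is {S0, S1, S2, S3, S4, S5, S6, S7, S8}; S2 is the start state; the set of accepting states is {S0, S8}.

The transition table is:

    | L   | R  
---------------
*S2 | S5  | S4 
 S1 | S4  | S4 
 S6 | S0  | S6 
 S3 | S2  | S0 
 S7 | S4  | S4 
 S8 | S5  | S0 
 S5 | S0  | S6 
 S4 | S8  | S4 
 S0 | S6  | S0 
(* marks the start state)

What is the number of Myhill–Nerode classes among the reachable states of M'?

3

Reachable states from the start: {S0,S2,S4,S5,S6,S8}. Unreachable: {S1,S3,S7} — drop them.
P0 = {S0,S8} | {S2,S4,S5,S6}.
Refine {S2,S4,S5,S6} on symbol L: members go to different blocks, giving {S4,S5,S6} and {S2}.
The partition is now stable with 3 blocks: {S0,S8} | {S4,S5,S6} | {S2}.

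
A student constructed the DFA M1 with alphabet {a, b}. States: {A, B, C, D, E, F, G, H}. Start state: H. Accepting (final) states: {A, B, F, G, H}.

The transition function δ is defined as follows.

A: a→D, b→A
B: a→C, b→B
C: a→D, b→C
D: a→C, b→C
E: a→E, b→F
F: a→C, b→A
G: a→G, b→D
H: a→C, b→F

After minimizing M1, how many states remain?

States {B,E,G} cannot be reached from the start state, so discard them.
P0 = {A,F,H} | {C,D}.
No further refinement is possible. Final partition (2 blocks): {A,F,H} | {C,D}.

2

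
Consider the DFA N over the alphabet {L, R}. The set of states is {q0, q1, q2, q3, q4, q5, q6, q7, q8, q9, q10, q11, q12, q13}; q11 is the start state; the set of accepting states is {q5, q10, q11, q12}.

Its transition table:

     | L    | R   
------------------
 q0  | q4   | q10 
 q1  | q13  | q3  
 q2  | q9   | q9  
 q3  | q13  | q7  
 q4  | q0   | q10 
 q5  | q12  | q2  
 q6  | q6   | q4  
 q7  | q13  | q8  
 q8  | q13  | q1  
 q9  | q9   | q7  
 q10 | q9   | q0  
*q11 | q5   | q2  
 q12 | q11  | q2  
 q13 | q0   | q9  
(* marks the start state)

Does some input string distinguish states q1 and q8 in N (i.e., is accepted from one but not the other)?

No

Reachable states from the start: {q0,q1,q2,q3,q4,q5,q7,q8,q9,q10,q11,q12,q13}. Unreachable: {q6} — drop them.
Initial partition by acceptance: {q5,q10,q11,q12} | {q0,q1,q2,q3,q4,q7,q8,q9,q13}.
Split {q5,q10,q11,q12} by δ(·,L) → {q5,q11,q12} and {q10}.
Refine {q0,q1,q2,q3,q4,q7,q8,q9,q13} on symbol R: members go to different blocks, giving {q1,q2,q3,q7,q8,q9,q13} and {q0,q4}.
Refine {q1,q2,q3,q7,q8,q9,q13} on symbol L: members go to different blocks, giving {q1,q2,q3,q7,q8,q9} and {q13}.
Refine {q1,q2,q3,q7,q8,q9} on symbol L: members go to different blocks, giving {q1,q3,q7,q8} and {q2,q9}.
Refine {q2,q9} on symbol R: members go to different blocks, giving {q2} and {q9}.
Stable partition: {q5,q11,q12} | {q1,q3,q7,q8} | {q10} | {q0,q4} | {q13} | {q2} | {q9} — 7 equivalence classes.
q1 and q8 lie in the same block of the stable partition, so they are equivalent — no string distinguishes them.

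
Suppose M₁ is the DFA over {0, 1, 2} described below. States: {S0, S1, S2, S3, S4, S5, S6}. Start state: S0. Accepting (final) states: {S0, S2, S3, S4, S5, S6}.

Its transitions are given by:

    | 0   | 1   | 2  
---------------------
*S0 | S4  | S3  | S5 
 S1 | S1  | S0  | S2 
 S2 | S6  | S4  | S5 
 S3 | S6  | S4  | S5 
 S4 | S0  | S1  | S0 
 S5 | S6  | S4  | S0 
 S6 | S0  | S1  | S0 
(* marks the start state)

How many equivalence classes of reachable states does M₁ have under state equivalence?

5

Start with accepting vs non-accepting: {S0,S2,S3,S4,S5,S6} | {S1}.
On input 1, block {S0,S2,S3,S4,S5,S6} splits into {S0,S2,S3,S5} and {S4,S6}.
Refine {S0,S2,S3,S5} on symbol 1: members go to different blocks, giving {S2,S3,S5} and {S0}.
On input 2, block {S2,S3,S5} splits into {S2,S3} and {S5}.
The partition is now stable with 5 blocks: {S2,S3} | {S1} | {S4,S6} | {S0} | {S5}.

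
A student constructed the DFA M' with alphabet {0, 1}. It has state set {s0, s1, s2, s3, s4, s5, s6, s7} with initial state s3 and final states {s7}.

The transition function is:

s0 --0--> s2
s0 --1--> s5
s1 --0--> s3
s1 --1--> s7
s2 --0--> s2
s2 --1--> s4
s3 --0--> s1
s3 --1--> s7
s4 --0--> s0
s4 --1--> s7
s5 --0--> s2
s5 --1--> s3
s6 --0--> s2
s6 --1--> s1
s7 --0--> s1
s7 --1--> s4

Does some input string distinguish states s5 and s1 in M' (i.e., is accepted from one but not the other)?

Yes

First remove the unreachable states {s6}; 7 states remain.
Start with accepting vs non-accepting: {s7} | {s0,s1,s2,s3,s4,s5}.
Refine {s0,s1,s2,s3,s4,s5} on symbol 1: members go to different blocks, giving {s0,s2,s5} and {s1,s3,s4}.
Refine {s0,s2,s5} on symbol 1: members go to different blocks, giving {s2,s5} and {s0}.
On input 0, block {s1,s3,s4} splits into {s1,s3} and {s4}.
Refine {s2,s5} on symbol 1: members go to different blocks, giving {s2} and {s5}.
No further refinement is possible. Final partition (6 blocks): {s7} | {s2} | {s1,s3} | {s0} | {s4} | {s5}.
s5 and s1 end up in different blocks, so they are distinguishable. For instance, the string '1' is accepted from only s1.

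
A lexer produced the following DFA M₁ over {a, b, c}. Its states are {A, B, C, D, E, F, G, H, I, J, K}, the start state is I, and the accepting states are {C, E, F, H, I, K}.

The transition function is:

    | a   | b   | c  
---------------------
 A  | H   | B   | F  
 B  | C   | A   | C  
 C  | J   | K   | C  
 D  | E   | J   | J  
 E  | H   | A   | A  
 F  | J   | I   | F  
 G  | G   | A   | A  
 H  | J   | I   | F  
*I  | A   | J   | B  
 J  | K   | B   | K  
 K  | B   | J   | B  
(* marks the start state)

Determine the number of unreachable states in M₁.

3

Starting at I and following transitions, the reachable set is {A, B, C, F, H, I, J, K}. That leaves D, E, G unreachable — 3 in total.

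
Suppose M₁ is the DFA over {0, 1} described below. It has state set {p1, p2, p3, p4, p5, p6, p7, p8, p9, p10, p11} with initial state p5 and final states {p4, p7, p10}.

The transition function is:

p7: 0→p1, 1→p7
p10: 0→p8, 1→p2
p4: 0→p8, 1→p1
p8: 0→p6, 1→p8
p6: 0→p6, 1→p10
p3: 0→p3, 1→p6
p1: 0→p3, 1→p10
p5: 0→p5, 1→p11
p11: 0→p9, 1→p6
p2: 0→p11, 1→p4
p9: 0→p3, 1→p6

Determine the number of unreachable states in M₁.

1

BFS from p5 reaches {p1, p2, p3, p4, p5, p6, p8, p9, p10, p11}; the 1 state(s) p7 are never visited.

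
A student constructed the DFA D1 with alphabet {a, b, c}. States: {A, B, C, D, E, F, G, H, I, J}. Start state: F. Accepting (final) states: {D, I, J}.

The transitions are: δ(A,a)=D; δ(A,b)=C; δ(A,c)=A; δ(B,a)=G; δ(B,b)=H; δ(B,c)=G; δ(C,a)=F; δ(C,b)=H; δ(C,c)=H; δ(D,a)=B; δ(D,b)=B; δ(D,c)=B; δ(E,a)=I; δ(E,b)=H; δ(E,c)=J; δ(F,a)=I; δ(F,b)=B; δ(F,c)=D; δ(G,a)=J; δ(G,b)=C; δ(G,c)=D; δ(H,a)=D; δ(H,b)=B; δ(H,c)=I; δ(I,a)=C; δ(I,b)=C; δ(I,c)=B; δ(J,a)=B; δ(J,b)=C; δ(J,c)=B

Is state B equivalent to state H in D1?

Reachable states from the start: {B,C,D,F,G,H,I,J}. Unreachable: {A,E} — drop them.
Initial partition by acceptance: {D,I,J} | {B,C,F,G,H}.
On input a, block {B,C,F,G,H} splits into {F,G,H} and {B,C}.
No further refinement is possible. Final partition (3 blocks): {D,I,J} | {F,G,H} | {B,C}.
B and H end up in different blocks, so they are distinguishable. For instance, the string 'a' is accepted from only H.

No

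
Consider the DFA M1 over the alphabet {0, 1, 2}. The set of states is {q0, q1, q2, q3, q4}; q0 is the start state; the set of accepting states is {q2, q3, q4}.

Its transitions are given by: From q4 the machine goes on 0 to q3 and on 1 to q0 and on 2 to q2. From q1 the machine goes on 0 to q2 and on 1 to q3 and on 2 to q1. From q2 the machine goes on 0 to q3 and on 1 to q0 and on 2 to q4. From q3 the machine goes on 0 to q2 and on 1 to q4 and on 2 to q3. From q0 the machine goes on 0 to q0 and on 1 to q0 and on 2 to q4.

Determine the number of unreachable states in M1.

1

No path from q0 leads to q1; the other 4 states are all reachable.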